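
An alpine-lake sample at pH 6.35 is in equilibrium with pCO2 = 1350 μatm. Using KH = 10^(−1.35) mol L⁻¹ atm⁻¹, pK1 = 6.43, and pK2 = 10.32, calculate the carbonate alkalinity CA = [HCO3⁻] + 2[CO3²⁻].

CA = 0.0502 mmol/L

[CO2*] = KH · pCO2 = 10^(−1.35) × 1350×10^-6 = 6.030×10^-5 mol/L
α₀ = 1/(1 + K1/[H⁺] + K1K2/[H⁺]²) = 1/(1 + 10^-0.08 + 10^-4.05) = 0.5459
DIC = [CO2*]/α₀ = 6.030×10^-5 / 0.5459 = 0.1105 mmol/L
CA = (α₁ + 2α₂)·DIC = (0.4541 + 2×4.865×10^-5) × 0.1105 = 0.0502 mmol/L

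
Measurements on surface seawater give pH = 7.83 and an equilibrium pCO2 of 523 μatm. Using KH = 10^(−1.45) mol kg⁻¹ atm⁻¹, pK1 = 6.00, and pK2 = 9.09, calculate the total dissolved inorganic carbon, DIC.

[CO2*] = KH · pCO2 = 10^(−1.45) × 523×10^-6 = 1.856×10^-5 mol/kg
α₀ = 1/(1 + K1/[H⁺] + K1K2/[H⁺]²) = 1/(1 + 10^+1.83 + 10^+0.57) = 0.01383
DIC = [CO2*]/α₀ = 1.856×10^-5 / 0.01383 = 1.34 mmol/kg

DIC = 1.34 mmol/kg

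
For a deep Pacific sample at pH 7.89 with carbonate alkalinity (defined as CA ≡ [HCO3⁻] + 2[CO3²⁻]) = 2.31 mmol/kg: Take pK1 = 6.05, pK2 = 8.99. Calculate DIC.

CA = [HCO3⁻] + 2[CO3²⁻] = (α₁ + 2α₂)·DIC
At pH 7.89: [H⁺]/K1 = 10^-1.84 = 0.014454, K2/[H⁺] = 10^-1.10 = 0.079433
α₁ = 1/(1 + 0.014454 + 0.079433) = 1/1.0939 = 0.9142; α₂ = α₁·K2/[H⁺] = 0.07262
α₁ + 2α₂ = 1.0594
DIC = CA / (α₁ + 2α₂) = 2.31 / 1.0594 = 2.18 mmol/kg

DIC = 2.18 mmol/kg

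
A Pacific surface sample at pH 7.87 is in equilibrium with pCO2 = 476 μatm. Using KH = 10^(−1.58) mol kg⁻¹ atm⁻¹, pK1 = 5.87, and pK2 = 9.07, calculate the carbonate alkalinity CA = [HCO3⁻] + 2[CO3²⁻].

CA = 1.41 mmol/kg

[CO2*] = KH · pCO2 = 10^(−1.58) × 476×10^-6 = 1.252×10^-5 mol/kg
α₀ = 1/(1 + K1/[H⁺] + K1K2/[H⁺]²) = 1/(1 + 10^+2.00 + 10^+0.80) = 0.009319
DIC = [CO2*]/α₀ = 1.252×10^-5 / 0.009319 = 1.344 mmol/kg
CA = (α₁ + 2α₂)·DIC = (0.9319 + 2×0.05880) × 1.344 = 1.41 mmol/kg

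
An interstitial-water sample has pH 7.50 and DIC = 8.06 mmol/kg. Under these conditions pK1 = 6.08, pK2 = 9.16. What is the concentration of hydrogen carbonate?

[HCO3⁻] = 7.60 mmol/kg

α₁ = 1 / (1 + [H⁺]/K1 + K2/[H⁺]) = 1 / (1 + 10^-1.42 + 10^-1.66)
   = 1 / (1 + 0.038019 + 0.021878) = 1/1.0599 = 0.9435
[HCO3⁻] = α₁ × DIC = 0.9435 × 8.06 = 7.60 mmol/kg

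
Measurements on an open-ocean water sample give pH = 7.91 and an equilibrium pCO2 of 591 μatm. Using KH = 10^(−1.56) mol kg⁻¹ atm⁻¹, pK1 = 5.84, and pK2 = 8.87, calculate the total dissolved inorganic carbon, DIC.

[CO2*] = KH · pCO2 = 10^(−1.56) × 591×10^-6 = 1.628×10^-5 mol/kg
α₀ = 1/(1 + K1/[H⁺] + K1K2/[H⁺]²) = 1/(1 + 10^+2.07 + 10^+1.11) = 0.007612
DIC = [CO2*]/α₀ = 1.628×10^-5 / 0.007612 = 2.14 mmol/kg

DIC = 2.14 mmol/kg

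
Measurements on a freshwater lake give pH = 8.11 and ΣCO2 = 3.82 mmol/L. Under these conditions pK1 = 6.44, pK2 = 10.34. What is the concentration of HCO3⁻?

[HCO3⁻] = 3.72 mmol/L

α₁ = 1 / (1 + [H⁺]/K1 + K2/[H⁺]) = 1 / (1 + 10^-1.67 + 10^-2.23)
   = 1 / (1 + 0.021380 + 0.0058884) = 1/1.0273 = 0.9735
[HCO3⁻] = α₁ × DIC = 0.9735 × 3.82 = 3.72 mmol/L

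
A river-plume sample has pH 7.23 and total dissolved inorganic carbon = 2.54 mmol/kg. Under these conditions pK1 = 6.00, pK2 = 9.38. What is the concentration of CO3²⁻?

[CO3²⁻] = 16.9 μmol/kg

α₂ = 1 / (1 + [H⁺]/K2 + [H⁺]²/(K1K2)) = 1 / (1 + 10^+2.15 + 10^+0.92)
   = 1 / (1 + 141.25 + 8.3176) = 1/150.57 = 0.006641
[CO3²⁻] = α₂ × DIC = 0.006641 × 2.54 = 0.0169 mmol/kg = 16.9 μmol/kg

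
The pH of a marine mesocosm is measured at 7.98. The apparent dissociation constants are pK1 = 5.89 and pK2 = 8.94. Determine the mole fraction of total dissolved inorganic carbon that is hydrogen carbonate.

α₁ = 0.895

α₁ = 1 / (1 + [H⁺]/K1 + K2/[H⁺]) = 1 / (1 + 10^-2.09 + 10^-0.96)
   = 1 / (1 + 0.0081283 + 0.10965) = 1/1.1178 = 0.8946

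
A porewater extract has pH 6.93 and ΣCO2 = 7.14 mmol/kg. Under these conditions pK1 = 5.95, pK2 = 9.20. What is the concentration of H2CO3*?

[CO2*] = 0.674 mmol/kg

α₀ = 1 / (1 + K1/[H⁺] + K1K2/[H⁺]²) = 1 / (1 + 10^+0.98 + 10^-1.29)
   = 1 / (1 + 9.5499 + 0.051286) = 1/10.601 = 0.09433
[CO2*] = α₀ × DIC = 0.09433 × 7.14 = 0.674 mmol/kg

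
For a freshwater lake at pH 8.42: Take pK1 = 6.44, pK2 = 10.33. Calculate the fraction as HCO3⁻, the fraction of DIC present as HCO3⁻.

α₁ = 0.978

α₁ = 1 / (1 + [H⁺]/K1 + K2/[H⁺]) = 1 / (1 + 10^-1.98 + 10^-1.91)
   = 1 / (1 + 0.010471 + 0.012303) = 1/1.0228 = 0.9777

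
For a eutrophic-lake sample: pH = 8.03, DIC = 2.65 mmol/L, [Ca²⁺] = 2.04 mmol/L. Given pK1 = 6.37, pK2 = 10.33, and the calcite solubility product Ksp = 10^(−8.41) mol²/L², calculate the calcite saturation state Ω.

α₂ = 1 / (1 + [H⁺]/K2 + [H⁺]²/(K1K2)) = 1 / (1 + 10^+2.30 + 10^+0.64)
   = 1 / (1 + 199.53 + 4.3652) = 1/204.89 = 0.004881
[CO3²⁻] = α₂ × DIC = 0.004881 × 2.65 = 0.01293 mmol/L = 12.93 μmol/L
Ksp = 10^(−8.41) = 3.890×10^-9
Ω = [Ca²⁺][CO3²⁻]/Ksp = (2.04×10^-3)(1.293×10^-5) / 3.890×10^-9 = 6.78

Ω = 6.78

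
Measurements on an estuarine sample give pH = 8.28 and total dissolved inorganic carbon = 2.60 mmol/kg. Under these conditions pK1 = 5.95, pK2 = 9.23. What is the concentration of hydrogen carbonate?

[HCO3⁻] = 2.33 mmol/kg

α₁ = 1 / (1 + [H⁺]/K1 + K2/[H⁺]) = 1 / (1 + 10^-2.33 + 10^-0.95)
   = 1 / (1 + 0.0046774 + 0.11220) = 1/1.1169 = 0.8954
[HCO3⁻] = α₁ × DIC = 0.8954 × 2.60 = 2.33 mmol/kg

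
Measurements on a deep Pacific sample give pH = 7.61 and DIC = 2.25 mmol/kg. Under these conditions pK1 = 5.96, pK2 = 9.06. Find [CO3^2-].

[CO3²⁻] = 0.0755 mmol/kg

α₂ = 1 / (1 + [H⁺]/K2 + [H⁺]²/(K1K2)) = 1 / (1 + 10^+1.45 + 10^-0.20)
   = 1 / (1 + 28.184 + 0.63096) = 1/29.815 = 0.03354
[CO3²⁻] = α₂ × DIC = 0.03354 × 2.25 = 0.0755 mmol/kg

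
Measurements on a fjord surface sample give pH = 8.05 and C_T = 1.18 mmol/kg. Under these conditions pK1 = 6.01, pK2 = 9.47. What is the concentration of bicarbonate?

α₁ = 1 / (1 + [H⁺]/K1 + K2/[H⁺]) = 1 / (1 + 10^-2.04 + 10^-1.42)
   = 1 / (1 + 0.0091201 + 0.038019) = 1/1.0471 = 0.9550
[HCO3⁻] = α₁ × DIC = 0.9550 × 1.18 = 1.13 mmol/kg

[HCO3⁻] = 1.13 mmol/kg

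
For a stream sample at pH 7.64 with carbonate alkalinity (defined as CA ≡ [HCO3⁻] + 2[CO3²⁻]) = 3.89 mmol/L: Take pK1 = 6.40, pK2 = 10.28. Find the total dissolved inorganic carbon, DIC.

DIC = 4.10 mmol/L

CA = [HCO3⁻] + 2[CO3²⁻] = (α₁ + 2α₂)·DIC
At pH 7.64: [H⁺]/K1 = 10^-1.24 = 0.057544, K2/[H⁺] = 10^-2.64 = 0.0022909
α₁ = 1/(1 + 0.057544 + 0.0022909) = 1/1.0598 = 0.9435; α₂ = α₁·K2/[H⁺] = 0.002162
α₁ + 2α₂ = 0.9479
DIC = CA / (α₁ + 2α₂) = 3.89 / 0.9479 = 4.10 mmol/L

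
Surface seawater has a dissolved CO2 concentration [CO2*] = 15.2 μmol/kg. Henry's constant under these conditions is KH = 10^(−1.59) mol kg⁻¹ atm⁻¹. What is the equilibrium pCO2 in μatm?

KH = 10^(−1.59) = 2.570×10^-2 mol kg⁻¹ atm⁻¹
pCO2 = [CO2*]/KH = 15.2×10^-6 / 2.570×10^-2 = 5.91×10^-4 atm = 591 μatm

pCO2 = 591 μatm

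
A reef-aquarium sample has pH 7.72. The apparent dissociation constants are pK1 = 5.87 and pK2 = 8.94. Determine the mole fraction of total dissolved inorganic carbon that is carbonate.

α₂ = 1 / (1 + [H⁺]/K2 + [H⁺]²/(K1K2)) = 1 / (1 + 10^+1.22 + 10^-0.63)
   = 1 / (1 + 16.596 + 0.23442) = 1/17.830 = 0.05608

α₂ = 0.0561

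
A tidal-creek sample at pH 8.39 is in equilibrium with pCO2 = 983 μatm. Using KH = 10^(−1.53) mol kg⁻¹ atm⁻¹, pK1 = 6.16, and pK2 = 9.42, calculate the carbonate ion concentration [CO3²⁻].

[CO2*] = KH · pCO2 = 10^(−1.53) × 983×10^-6 = 2.901×10^-5 mol/kg
α₀ = 1/(1 + K1/[H⁺] + K1K2/[H⁺]²) = 1/(1 + 10^+2.23 + 10^+1.20) = 0.005357
DIC = [CO2*]/α₀ = 2.901×10^-5 / 0.005357 = 5.415 mmol/kg
[CO3²⁻] = α₂·DIC; α₂ = 0.08490, so [CO3²⁻] = 0.08490 × 5.415 = 0.460 mmol/kg

[CO3²⁻] = 0.460 mmol/kg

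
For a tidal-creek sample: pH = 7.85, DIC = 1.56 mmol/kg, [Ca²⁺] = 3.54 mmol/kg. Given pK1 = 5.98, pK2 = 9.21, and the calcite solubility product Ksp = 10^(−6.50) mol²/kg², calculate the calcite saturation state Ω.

Ω = 0.721

α₂ = 1 / (1 + [H⁺]/K2 + [H⁺]²/(K1K2)) = 1 / (1 + 10^+1.36 + 10^-0.51)
   = 1 / (1 + 22.909 + 0.30903) = 1/24.218 = 0.04129
[CO3²⁻] = α₂ × DIC = 0.04129 × 1.56 = 0.06442 mmol/kg
Ksp = 10^(−6.50) = 3.162×10^-7
Ω = [Ca²⁺][CO3²⁻]/Ksp = (3.54×10^-3)(6.442×10^-5) / 3.162×10^-7 = 0.721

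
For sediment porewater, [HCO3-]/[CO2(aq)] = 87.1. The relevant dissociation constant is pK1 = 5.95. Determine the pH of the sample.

From K1 = [H⁺][HCO3-]/[CO2(aq)]:  pH = pK1 + log₁₀([HCO3-]/[CO2(aq)])
log₁₀(87.1) = +1.940
pH = 5.95 + (+1.940) = 7.89

pH = 7.89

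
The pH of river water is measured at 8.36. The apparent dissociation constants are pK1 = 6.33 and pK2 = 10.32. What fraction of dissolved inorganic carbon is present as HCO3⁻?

α₁ = 0.980

α₁ = 1 / (1 + [H⁺]/K1 + K2/[H⁺]) = 1 / (1 + 10^-2.03 + 10^-1.96)
   = 1 / (1 + 0.0093325 + 0.010965) = 1/1.0203 = 0.9801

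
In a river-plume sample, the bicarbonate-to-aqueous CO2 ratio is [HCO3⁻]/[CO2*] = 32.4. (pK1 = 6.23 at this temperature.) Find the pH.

From K1 = [H⁺][HCO3⁻]/[CO2*]:  pH = pK1 + log₁₀([HCO3⁻]/[CO2*])
log₁₀(32.4) = +1.511
pH = 6.23 + (+1.511) = 7.74

pH = 7.74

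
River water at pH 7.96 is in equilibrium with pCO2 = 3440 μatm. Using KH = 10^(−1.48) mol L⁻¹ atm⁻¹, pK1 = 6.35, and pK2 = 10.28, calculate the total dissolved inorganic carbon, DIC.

DIC = 4.78 mmol/L

[CO2*] = KH · pCO2 = 10^(−1.48) × 3440×10^-6 = 1.139×10^-4 mol/L
α₀ = 1/(1 + K1/[H⁺] + K1K2/[H⁺]²) = 1/(1 + 10^+1.61 + 10^-0.71) = 0.02385
DIC = [CO2*]/α₀ = 1.139×10^-4 / 0.02385 = 4.78 mmol/L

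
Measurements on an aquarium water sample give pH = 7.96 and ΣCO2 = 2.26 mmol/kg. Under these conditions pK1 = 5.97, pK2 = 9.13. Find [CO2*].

[CO2*] = 0.0215 mmol/kg

α₀ = 1 / (1 + K1/[H⁺] + K1K2/[H⁺]²) = 1 / (1 + 10^+1.99 + 10^+0.82)
   = 1 / (1 + 97.724 + 6.6069) = 1/105.33 = 0.009494
[CO2*] = α₀ × DIC = 0.009494 × 2.26 = 0.0215 mmol/kg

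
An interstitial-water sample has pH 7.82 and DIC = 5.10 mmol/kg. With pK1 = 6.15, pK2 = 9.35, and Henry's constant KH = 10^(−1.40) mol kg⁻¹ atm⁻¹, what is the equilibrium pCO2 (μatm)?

pCO2 = 2610 μatm

α₀ = 1 / (1 + K1/[H⁺] + K1K2/[H⁺]²) = 1 / (1 + 10^+1.67 + 10^+0.14)
   = 1 / (1 + 46.774 + 1.3804) = 1/49.154 = 0.02034
[CO2*] = α₀ × DIC = 0.02034 × 5.10 = 0.1038 mmol/kg
pCO2 = [CO2*]/KH = 1.038×10^-4 / 3.981×10^-2 = 2610 μatm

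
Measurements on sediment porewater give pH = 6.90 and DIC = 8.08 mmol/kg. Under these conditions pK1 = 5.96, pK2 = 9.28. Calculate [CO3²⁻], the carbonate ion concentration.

[CO3²⁻] = 0.0301 mmol/kg

α₂ = 1 / (1 + [H⁺]/K2 + [H⁺]²/(K1K2)) = 1 / (1 + 10^+2.38 + 10^+1.44)
   = 1 / (1 + 239.88 + 27.542) = 1/268.43 = 0.003725
[CO3²⁻] = α₂ × DIC = 0.003725 × 8.08 = 0.0301 mmol/kg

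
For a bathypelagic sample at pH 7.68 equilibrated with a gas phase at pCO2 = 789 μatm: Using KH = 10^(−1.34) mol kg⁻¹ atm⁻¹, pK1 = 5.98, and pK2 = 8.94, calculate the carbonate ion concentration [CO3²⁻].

[CO3²⁻] = 0.0993 mmol/kg

[CO2*] = KH · pCO2 = 10^(−1.34) × 789×10^-6 = 3.606×10^-5 mol/kg
α₀ = 1/(1 + K1/[H⁺] + K1K2/[H⁺]²) = 1/(1 + 10^+1.70 + 10^+0.44) = 0.01856
DIC = [CO2*]/α₀ = 3.606×10^-5 / 0.01856 = 1.943 mmol/kg
[CO3²⁻] = α₂·DIC; α₂ = 0.05112, so [CO3²⁻] = 0.05112 × 1.943 = 0.0993 mmol/kg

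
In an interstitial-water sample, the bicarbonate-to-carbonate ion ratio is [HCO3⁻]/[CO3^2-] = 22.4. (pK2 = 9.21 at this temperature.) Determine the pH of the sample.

pH = 7.86

From K2 = [H⁺][CO3^2-]/[HCO3⁻]:  pH = pK2 − log₁₀([HCO3⁻]/[CO3^2-])
log₁₀(22.4) = +1.350
pH = 9.21 − (+1.350) = 7.86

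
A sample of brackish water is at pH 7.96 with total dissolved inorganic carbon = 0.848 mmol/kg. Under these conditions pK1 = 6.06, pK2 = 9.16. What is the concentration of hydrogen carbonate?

α₁ = 1 / (1 + [H⁺]/K1 + K2/[H⁺]) = 1 / (1 + 10^-1.90 + 10^-1.20)
   = 1 / (1 + 0.012589 + 0.063096) = 1/1.0757 = 0.9296
[HCO3⁻] = α₁ × DIC = 0.9296 × 0.848 = 0.788 mmol/kg

[HCO3⁻] = 0.788 mmol/kg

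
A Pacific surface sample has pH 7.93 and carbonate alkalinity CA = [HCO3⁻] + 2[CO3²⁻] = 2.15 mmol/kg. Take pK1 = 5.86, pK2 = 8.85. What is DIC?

CA = [HCO3⁻] + 2[CO3²⁻] = (α₁ + 2α₂)·DIC
At pH 7.93: [H⁺]/K1 = 10^-2.07 = 0.0085114, K2/[H⁺] = 10^-0.92 = 0.12023
α₁ = 1/(1 + 0.0085114 + 0.12023) = 1/1.1287 = 0.8859; α₂ = α₁·K2/[H⁺] = 0.1065
α₁ + 2α₂ = 1.0990
DIC = CA / (α₁ + 2α₂) = 2.15 / 1.0990 = 1.96 mmol/kg

DIC = 1.96 mmol/kg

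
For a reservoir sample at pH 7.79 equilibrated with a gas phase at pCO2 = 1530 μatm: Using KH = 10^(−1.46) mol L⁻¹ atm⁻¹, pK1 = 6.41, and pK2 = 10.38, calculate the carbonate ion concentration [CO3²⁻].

[CO3²⁻] = 3.27 μmol/L

[CO2*] = KH · pCO2 = 10^(−1.46) × 1530×10^-6 = 5.305×10^-5 mol/L
α₀ = 1/(1 + K1/[H⁺] + K1K2/[H⁺]²) = 1/(1 + 10^+1.38 + 10^-1.21) = 0.03992
DIC = [CO2*]/α₀ = 5.305×10^-5 / 0.03992 = 1.329 mmol/L
[CO3²⁻] = α₂·DIC; α₂ = 0.002461, so [CO3²⁻] = 0.002461 × 1.329 = 0.00327 mmol/L = 3.27 μmol/L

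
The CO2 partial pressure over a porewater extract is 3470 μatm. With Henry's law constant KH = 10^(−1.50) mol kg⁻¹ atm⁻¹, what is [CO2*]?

KH = 10^(−1.50) = 3.162×10^-2 mol kg⁻¹ atm⁻¹
[CO2*] = KH · pCO2 = 3.162×10^-2 × 3470×10^-6 atm = 1.10×10^-4 mol/kg

[CO2*] = 110 μmol/kg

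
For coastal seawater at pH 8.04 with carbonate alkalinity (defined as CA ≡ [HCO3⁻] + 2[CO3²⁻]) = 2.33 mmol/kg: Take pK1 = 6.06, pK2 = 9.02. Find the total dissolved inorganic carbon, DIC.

DIC = 2.15 mmol/kg

CA = [HCO3⁻] + 2[CO3²⁻] = (α₁ + 2α₂)·DIC
At pH 8.04: [H⁺]/K1 = 10^-1.98 = 0.010471, K2/[H⁺] = 10^-0.98 = 0.10471
α₁ = 1/(1 + 0.010471 + 0.10471) = 1/1.1152 = 0.8967; α₂ = α₁·K2/[H⁺] = 0.09390
α₁ + 2α₂ = 1.0845
DIC = CA / (α₁ + 2α₂) = 2.33 / 1.0845 = 2.15 mmol/kg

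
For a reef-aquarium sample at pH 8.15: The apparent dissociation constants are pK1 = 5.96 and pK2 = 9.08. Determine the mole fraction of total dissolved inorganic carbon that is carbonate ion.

α₂ = 0.105

α₂ = 1 / (1 + [H⁺]/K2 + [H⁺]²/(K1K2)) = 1 / (1 + 10^+0.93 + 10^-1.26)
   = 1 / (1 + 8.5114 + 0.054954) = 1/9.5663 = 0.1045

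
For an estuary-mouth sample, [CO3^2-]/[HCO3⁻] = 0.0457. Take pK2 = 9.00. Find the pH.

pH = 7.66

From K2 = [H⁺][CO3^2-]/[HCO3⁻]:  pH = pK2 + log₁₀([CO3^2-]/[HCO3⁻])
log₁₀(0.0457) = -1.340
pH = 9.00 + (-1.340) = 7.66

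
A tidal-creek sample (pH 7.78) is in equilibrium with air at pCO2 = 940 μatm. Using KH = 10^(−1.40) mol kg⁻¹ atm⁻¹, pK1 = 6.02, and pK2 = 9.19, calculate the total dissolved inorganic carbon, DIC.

DIC = 2.27 mmol/kg

[CO2*] = KH · pCO2 = 10^(−1.40) × 940×10^-6 = 3.742×10^-5 mol/kg
α₀ = 1/(1 + K1/[H⁺] + K1K2/[H⁺]²) = 1/(1 + 10^+1.76 + 10^+0.35) = 0.01645
DIC = [CO2*]/α₀ = 3.742×10^-5 / 0.01645 = 2.27 mmol/kg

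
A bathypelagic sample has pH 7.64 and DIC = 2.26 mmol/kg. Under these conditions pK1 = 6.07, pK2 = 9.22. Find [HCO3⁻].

α₁ = 1 / (1 + [H⁺]/K1 + K2/[H⁺]) = 1 / (1 + 10^-1.57 + 10^-1.58)
   = 1 / (1 + 0.026915 + 0.026303) = 1/1.0532 = 0.9495
[HCO3⁻] = α₁ × DIC = 0.9495 × 2.26 = 2.15 mmol/kg

[HCO3⁻] = 2.15 mmol/kg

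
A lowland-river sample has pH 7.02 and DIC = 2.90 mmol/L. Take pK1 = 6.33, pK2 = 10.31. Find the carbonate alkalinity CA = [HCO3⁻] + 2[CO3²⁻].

CA = 2.41 mmol/L

CA = [HCO3⁻] + 2[CO3²⁻] = (α₁ + 2α₂)·DIC
At pH 7.02: [H⁺]/K1 = 10^-0.69 = 0.20417, K2/[H⁺] = 10^-3.29 = 0.00051286
α₁ = 1/(1 + 0.20417 + 0.00051286) = 1/1.2047 = 0.8301; α₂ = α₁·K2/[H⁺] = 0.0004257
α₁ + 2α₂ = 0.8309
CA = 0.8309 × 2.90 = 2.41 mmol/L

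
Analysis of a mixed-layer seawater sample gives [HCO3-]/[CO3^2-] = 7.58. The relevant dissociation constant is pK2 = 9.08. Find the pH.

From K2 = [H⁺][CO3^2-]/[HCO3-]:  pH = pK2 − log₁₀([HCO3-]/[CO3^2-])
log₁₀(7.58) = +0.880
pH = 9.08 − (+0.880) = 8.20

pH = 8.20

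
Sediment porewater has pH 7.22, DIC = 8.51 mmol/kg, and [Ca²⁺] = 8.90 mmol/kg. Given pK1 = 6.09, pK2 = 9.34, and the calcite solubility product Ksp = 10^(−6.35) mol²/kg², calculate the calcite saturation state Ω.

α₂ = 1 / (1 + [H⁺]/K2 + [H⁺]²/(K1K2)) = 1 / (1 + 10^+2.12 + 10^+0.99)
   = 1 / (1 + 131.83 + 9.7724) = 1/142.60 = 0.007013
[CO3²⁻] = α₂ × DIC = 0.007013 × 8.51 = 0.05968 mmol/kg
Ksp = 10^(−6.35) = 4.467×10^-7
Ω = [Ca²⁺][CO3²⁻]/Ksp = (8.90×10^-3)(5.968×10^-5) / 4.467×10^-7 = 1.19

Ω = 1.19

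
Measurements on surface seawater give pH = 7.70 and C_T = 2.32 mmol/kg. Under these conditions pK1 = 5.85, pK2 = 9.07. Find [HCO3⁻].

α₁ = 1 / (1 + [H⁺]/K1 + K2/[H⁺]) = 1 / (1 + 10^-1.85 + 10^-1.37)
   = 1 / (1 + 0.014125 + 0.042658) = 1/1.0568 = 0.9463
[HCO3⁻] = α₁ × DIC = 0.9463 × 2.32 = 2.20 mmol/kg

[HCO3⁻] = 2.20 mmol/kg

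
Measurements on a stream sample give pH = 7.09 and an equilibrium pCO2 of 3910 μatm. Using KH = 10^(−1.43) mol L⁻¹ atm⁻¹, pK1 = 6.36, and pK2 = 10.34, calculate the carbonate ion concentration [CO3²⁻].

[CO3²⁻] = 0.439 μmol/L

[CO2*] = KH · pCO2 = 10^(−1.43) × 3910×10^-6 = 1.453×10^-4 mol/L
α₀ = 1/(1 + K1/[H⁺] + K1K2/[H⁺]²) = 1/(1 + 10^+0.73 + 10^-2.52) = 0.1569
DIC = [CO2*]/α₀ = 1.453×10^-4 / 0.1569 = 0.9259 mmol/L
[CO3²⁻] = α₂·DIC; α₂ = 0.0004738, so [CO3²⁻] = 0.0004738 × 0.9259 = 0.000439 mmol/L = 0.439 μmol/L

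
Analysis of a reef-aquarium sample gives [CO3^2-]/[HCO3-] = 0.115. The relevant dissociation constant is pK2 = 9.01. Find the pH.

From K2 = [H⁺][CO3^2-]/[HCO3-]:  pH = pK2 + log₁₀([CO3^2-]/[HCO3-])
log₁₀(0.115) = -0.939
pH = 9.01 + (-0.939) = 8.07

pH = 8.07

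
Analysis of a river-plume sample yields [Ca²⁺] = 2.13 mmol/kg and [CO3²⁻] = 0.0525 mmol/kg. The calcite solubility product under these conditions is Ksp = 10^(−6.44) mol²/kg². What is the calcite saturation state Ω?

Ksp = 10^(−6.44) = 3.631×10^-7
Ω = [Ca²⁺][CO3²⁻]/Ksp = (2.13×10^-3)(0.0525×10^-3) / 3.631×10^-7 = 0.308

Ω = 0.308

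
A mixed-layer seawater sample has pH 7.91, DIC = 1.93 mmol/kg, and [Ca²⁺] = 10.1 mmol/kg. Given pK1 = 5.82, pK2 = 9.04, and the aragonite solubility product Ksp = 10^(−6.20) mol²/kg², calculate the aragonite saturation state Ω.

Ω = 2.12

α₂ = 1 / (1 + [H⁺]/K2 + [H⁺]²/(K1K2)) = 1 / (1 + 10^+1.13 + 10^-0.96)
   = 1 / (1 + 13.490 + 0.10965) = 1/14.599 = 0.06850
[CO3²⁻] = α₂ × DIC = 0.06850 × 1.93 = 0.1322 mmol/kg
Ksp = 10^(−6.20) = 6.310×10^-7
Ω = [Ca²⁺][CO3²⁻]/Ksp = (10.1×10^-3)(1.322×10^-4) / 6.310×10^-7 = 2.12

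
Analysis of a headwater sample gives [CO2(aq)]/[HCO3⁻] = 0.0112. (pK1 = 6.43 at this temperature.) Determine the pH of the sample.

From K1 = [H⁺][HCO3⁻]/[CO2(aq)]:  pH = pK1 − log₁₀([CO2(aq)]/[HCO3⁻])
log₁₀(0.0112) = -1.951
pH = 6.43 − (-1.951) = 8.38

pH = 8.38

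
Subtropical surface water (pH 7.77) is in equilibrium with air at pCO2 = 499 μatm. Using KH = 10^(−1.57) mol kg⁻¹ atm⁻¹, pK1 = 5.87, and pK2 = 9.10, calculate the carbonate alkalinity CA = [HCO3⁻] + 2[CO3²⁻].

CA = 1.17 mmol/kg

[CO2*] = KH · pCO2 = 10^(−1.57) × 499×10^-6 = 1.343×10^-5 mol/kg
α₀ = 1/(1 + K1/[H⁺] + K1K2/[H⁺]²) = 1/(1 + 10^+1.90 + 10^+0.57) = 0.01188
DIC = [CO2*]/α₀ = 1.343×10^-5 / 0.01188 = 1.130 mmol/kg
CA = (α₁ + 2α₂)·DIC = (0.9440 + 2×0.04415) × 1.130 = 1.17 mmol/kg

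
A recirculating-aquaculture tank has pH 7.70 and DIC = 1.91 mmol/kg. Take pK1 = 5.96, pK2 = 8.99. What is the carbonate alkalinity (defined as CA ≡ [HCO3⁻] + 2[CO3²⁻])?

CA = 1.97 mmol/kg

CA = [HCO3⁻] + 2[CO3²⁻] = (α₁ + 2α₂)·DIC
At pH 7.70: [H⁺]/K1 = 10^-1.74 = 0.018197, K2/[H⁺] = 10^-1.29 = 0.051286
α₁ = 1/(1 + 0.018197 + 0.051286) = 1/1.0695 = 0.9350; α₂ = α₁·K2/[H⁺] = 0.04795
α₁ + 2α₂ = 1.0309
CA = 1.0309 × 1.91 = 1.97 mmol/kg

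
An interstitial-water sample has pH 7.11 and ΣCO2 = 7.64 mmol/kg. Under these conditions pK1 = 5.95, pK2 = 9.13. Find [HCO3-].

α₁ = 1 / (1 + [H⁺]/K1 + K2/[H⁺]) = 1 / (1 + 10^-1.16 + 10^-2.02)
   = 1 / (1 + 0.069183 + 0.0095499) = 1/1.0787 = 0.9270
[HCO3⁻] = α₁ × DIC = 0.9270 × 7.64 = 7.08 mmol/kg

[HCO3⁻] = 7.08 mmol/kg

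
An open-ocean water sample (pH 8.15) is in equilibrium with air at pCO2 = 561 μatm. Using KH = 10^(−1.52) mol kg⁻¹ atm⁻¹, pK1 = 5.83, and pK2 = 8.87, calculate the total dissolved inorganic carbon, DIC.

[CO2*] = KH · pCO2 = 10^(−1.52) × 561×10^-6 = 1.694×10^-5 mol/kg
α₀ = 1/(1 + K1/[H⁺] + K1K2/[H⁺]²) = 1/(1 + 10^+2.32 + 10^+1.60) = 0.004004
DIC = [CO2*]/α₀ = 1.694×10^-5 / 0.004004 = 4.23 mmol/kg

DIC = 4.23 mmol/kg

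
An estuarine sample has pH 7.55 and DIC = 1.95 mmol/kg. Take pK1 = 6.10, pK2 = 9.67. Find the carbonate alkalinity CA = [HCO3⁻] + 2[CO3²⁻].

CA = 1.90 mmol/kg

CA = [HCO3⁻] + 2[CO3²⁻] = (α₁ + 2α₂)·DIC
At pH 7.55: [H⁺]/K1 = 10^-1.45 = 0.035481, K2/[H⁺] = 10^-2.12 = 0.0075858
α₁ = 1/(1 + 0.035481 + 0.0075858) = 1/1.0431 = 0.9587; α₂ = α₁·K2/[H⁺] = 0.007273
α₁ + 2α₂ = 0.9733
CA = 0.9733 × 1.95 = 1.90 mmol/kg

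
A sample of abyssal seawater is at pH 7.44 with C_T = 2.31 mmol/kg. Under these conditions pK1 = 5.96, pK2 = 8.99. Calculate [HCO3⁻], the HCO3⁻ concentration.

[HCO3⁻] = 2.18 mmol/kg

α₁ = 1 / (1 + [H⁺]/K1 + K2/[H⁺]) = 1 / (1 + 10^-1.48 + 10^-1.55)
   = 1 / (1 + 0.033113 + 0.028184) = 1/1.0613 = 0.9422
[HCO3⁻] = α₁ × DIC = 0.9422 × 2.31 = 2.18 mmol/kg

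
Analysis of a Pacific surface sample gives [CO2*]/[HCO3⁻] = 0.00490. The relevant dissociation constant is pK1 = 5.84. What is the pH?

pH = 8.15

From K1 = [H⁺][HCO3⁻]/[CO2*]:  pH = pK1 − log₁₀([CO2*]/[HCO3⁻])
log₁₀(0.00490) = -2.310
pH = 5.84 − (-2.310) = 8.15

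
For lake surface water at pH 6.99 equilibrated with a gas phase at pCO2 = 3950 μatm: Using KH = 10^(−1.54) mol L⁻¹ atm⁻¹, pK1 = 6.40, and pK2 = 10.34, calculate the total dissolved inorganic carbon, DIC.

[CO2*] = KH · pCO2 = 10^(−1.54) × 3950×10^-6 = 1.139×10^-4 mol/L
α₀ = 1/(1 + K1/[H⁺] + K1K2/[H⁺]²) = 1/(1 + 10^+0.59 + 10^-2.76) = 0.2044
DIC = [CO2*]/α₀ = 1.139×10^-4 / 0.2044 = 0.557 mmol/L

DIC = 0.557 mmol/L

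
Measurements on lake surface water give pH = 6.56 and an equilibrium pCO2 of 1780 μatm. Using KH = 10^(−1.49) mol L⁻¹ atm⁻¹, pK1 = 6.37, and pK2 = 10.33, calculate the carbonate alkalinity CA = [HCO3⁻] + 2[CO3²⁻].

CA = 0.0892 mmol/L

[CO2*] = KH · pCO2 = 10^(−1.49) × 1780×10^-6 = 5.760×10^-5 mol/L
α₀ = 1/(1 + K1/[H⁺] + K1K2/[H⁺]²) = 1/(1 + 10^+0.19 + 10^-3.58) = 0.3923
DIC = [CO2*]/α₀ = 5.760×10^-5 / 0.3923 = 0.1468 mmol/L
CA = (α₁ + 2α₂)·DIC = (0.6076 + 2×0.0001032) × 0.1468 = 0.0892 mmol/L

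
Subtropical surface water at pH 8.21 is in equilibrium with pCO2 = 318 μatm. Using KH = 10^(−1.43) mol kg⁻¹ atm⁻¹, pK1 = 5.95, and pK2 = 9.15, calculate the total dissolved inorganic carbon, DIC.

DIC = 2.41 mmol/kg

[CO2*] = KH · pCO2 = 10^(−1.43) × 318×10^-6 = 1.181×10^-5 mol/kg
α₀ = 1/(1 + K1/[H⁺] + K1K2/[H⁺]²) = 1/(1 + 10^+2.26 + 10^+1.32) = 0.004905
DIC = [CO2*]/α₀ = 1.181×10^-5 / 0.004905 = 2.41 mmol/kg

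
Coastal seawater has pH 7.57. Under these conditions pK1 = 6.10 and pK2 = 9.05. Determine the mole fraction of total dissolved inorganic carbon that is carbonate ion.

α₂ = 1 / (1 + [H⁺]/K2 + [H⁺]²/(K1K2)) = 1 / (1 + 10^+1.48 + 10^+0.01)
   = 1 / (1 + 30.200 + 1.0233) = 1/32.223 = 0.03103

α₂ = 0.0310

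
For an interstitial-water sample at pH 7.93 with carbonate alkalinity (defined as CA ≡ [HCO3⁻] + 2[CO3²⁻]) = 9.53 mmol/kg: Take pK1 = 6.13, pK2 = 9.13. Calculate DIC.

DIC = 9.13 mmol/kg

CA = [HCO3⁻] + 2[CO3²⁻] = (α₁ + 2α₂)·DIC
At pH 7.93: [H⁺]/K1 = 10^-1.80 = 0.015849, K2/[H⁺] = 10^-1.20 = 0.063096
α₁ = 1/(1 + 0.015849 + 0.063096) = 1/1.0789 = 0.9268; α₂ = α₁·K2/[H⁺] = 0.05848
α₁ + 2α₂ = 1.0438
DIC = CA / (α₁ + 2α₂) = 9.53 / 1.0438 = 9.13 mmol/kg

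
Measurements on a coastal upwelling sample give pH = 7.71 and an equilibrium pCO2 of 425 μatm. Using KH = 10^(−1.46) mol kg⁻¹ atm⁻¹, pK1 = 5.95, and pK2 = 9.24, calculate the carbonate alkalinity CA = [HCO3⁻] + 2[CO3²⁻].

[CO2*] = KH · pCO2 = 10^(−1.46) × 425×10^-6 = 1.474×10^-5 mol/kg
α₀ = 1/(1 + K1/[H⁺] + K1K2/[H⁺]²) = 1/(1 + 10^+1.76 + 10^+0.23) = 0.01660
DIC = [CO2*]/α₀ = 1.474×10^-5 / 0.01660 = 0.8877 mmol/kg
CA = (α₁ + 2α₂)·DIC = (0.9552 + 2×0.02819) × 0.8877 = 0.898 mmol/kg

CA = 0.898 mmol/kg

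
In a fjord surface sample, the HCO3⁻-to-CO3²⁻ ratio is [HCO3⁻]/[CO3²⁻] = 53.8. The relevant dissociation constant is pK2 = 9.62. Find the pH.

From K2 = [H⁺][CO3²⁻]/[HCO3⁻]:  pH = pK2 − log₁₀([HCO3⁻]/[CO3²⁻])
log₁₀(53.8) = +1.731
pH = 9.62 − (+1.731) = 7.89

pH = 7.89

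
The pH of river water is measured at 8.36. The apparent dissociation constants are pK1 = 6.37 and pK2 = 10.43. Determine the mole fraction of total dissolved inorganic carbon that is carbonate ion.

α₂ = 1 / (1 + [H⁺]/K2 + [H⁺]²/(K1K2)) = 1 / (1 + 10^+2.07 + 10^+0.08)
   = 1 / (1 + 117.49 + 1.2023) = 1/119.69 = 0.008355

α₂ = 0.00835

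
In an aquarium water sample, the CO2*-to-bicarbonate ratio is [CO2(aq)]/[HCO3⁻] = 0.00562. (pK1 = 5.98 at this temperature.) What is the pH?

From K1 = [H⁺][HCO3⁻]/[CO2(aq)]:  pH = pK1 − log₁₀([CO2(aq)]/[HCO3⁻])
log₁₀(0.00562) = -2.250
pH = 5.98 − (-2.250) = 8.23

pH = 8.23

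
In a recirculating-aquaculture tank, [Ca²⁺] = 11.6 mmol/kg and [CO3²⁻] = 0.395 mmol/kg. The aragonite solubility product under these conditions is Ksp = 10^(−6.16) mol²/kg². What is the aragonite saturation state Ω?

Ksp = 10^(−6.16) = 6.918×10^-7
Ω = [Ca²⁺][CO3²⁻]/Ksp = (11.6×10^-3)(0.395×10^-3) / 6.918×10^-7 = 6.62

Ω = 6.62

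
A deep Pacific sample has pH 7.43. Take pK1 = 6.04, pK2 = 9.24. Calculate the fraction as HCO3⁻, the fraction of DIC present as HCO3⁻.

α₁ = 0.947

α₁ = 1 / (1 + [H⁺]/K1 + K2/[H⁺]) = 1 / (1 + 10^-1.39 + 10^-1.81)
   = 1 / (1 + 0.040738 + 0.015488) = 1/1.0562 = 0.9468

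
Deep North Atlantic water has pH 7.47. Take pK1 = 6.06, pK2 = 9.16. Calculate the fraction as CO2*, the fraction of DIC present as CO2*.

α₀ = 1 / (1 + K1/[H⁺] + K1K2/[H⁺]²) = 1 / (1 + 10^+1.41 + 10^-0.28)
   = 1 / (1 + 25.704 + 0.52481) = 1/27.229 = 0.03673

α₀ = 0.0367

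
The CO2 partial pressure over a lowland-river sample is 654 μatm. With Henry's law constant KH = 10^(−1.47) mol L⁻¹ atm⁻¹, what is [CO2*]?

KH = 10^(−1.47) = 3.388×10^-2 mol L⁻¹ atm⁻¹
[CO2*] = KH · pCO2 = 3.388×10^-2 × 654×10^-6 atm = 2.22×10^-5 mol/L

[CO2*] = 22.2 μmol/L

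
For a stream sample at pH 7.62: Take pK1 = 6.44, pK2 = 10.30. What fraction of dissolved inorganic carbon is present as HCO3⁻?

α₁ = 0.936

α₁ = 1 / (1 + [H⁺]/K1 + K2/[H⁺]) = 1 / (1 + 10^-1.18 + 10^-2.68)
   = 1 / (1 + 0.066069 + 0.0020893) = 1/1.0682 = 0.9362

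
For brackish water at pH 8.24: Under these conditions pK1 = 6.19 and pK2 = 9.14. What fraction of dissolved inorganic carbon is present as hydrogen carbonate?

α₁ = 1 / (1 + [H⁺]/K1 + K2/[H⁺]) = 1 / (1 + 10^-2.05 + 10^-0.90)
   = 1 / (1 + 0.0089125 + 0.12589) = 1/1.1348 = 0.8812

α₁ = 0.881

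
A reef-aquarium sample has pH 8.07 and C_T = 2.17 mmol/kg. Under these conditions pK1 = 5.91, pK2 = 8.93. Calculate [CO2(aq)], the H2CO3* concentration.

α₀ = 1 / (1 + K1/[H⁺] + K1K2/[H⁺]²) = 1 / (1 + 10^+2.16 + 10^+1.30)
   = 1 / (1 + 144.54 + 19.953) = 1/165.50 = 0.006042
[CO2*] = α₀ × DIC = 0.006042 × 2.17 = 0.0131 mmol/kg = 13.1 μmol/kg

[CO2*] = 13.1 μmol/kg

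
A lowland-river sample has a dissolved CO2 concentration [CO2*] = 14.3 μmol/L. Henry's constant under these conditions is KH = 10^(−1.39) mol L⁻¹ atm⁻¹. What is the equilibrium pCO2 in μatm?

pCO2 = 351 μatm

KH = 10^(−1.39) = 4.074×10^-2 mol L⁻¹ atm⁻¹
pCO2 = [CO2*]/KH = 14.3×10^-6 / 4.074×10^-2 = 3.51×10^-4 atm = 351 μatm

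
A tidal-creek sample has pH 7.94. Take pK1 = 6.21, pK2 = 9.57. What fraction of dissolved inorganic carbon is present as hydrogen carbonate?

α₁ = 0.960

α₁ = 1 / (1 + [H⁺]/K1 + K2/[H⁺]) = 1 / (1 + 10^-1.73 + 10^-1.63)
   = 1 / (1 + 0.018621 + 0.023442) = 1/1.0421 = 0.9596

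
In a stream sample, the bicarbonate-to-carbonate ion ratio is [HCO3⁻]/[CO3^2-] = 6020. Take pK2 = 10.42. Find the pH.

From K2 = [H⁺][CO3^2-]/[HCO3⁻]:  pH = pK2 − log₁₀([HCO3⁻]/[CO3^2-])
log₁₀(6020) = +3.780
pH = 10.42 − (+3.780) = 6.64

pH = 6.64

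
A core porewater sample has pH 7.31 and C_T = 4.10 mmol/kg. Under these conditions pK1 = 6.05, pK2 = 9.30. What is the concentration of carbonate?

[CO3²⁻] = 0.0394 mmol/kg

α₂ = 1 / (1 + [H⁺]/K2 + [H⁺]²/(K1K2)) = 1 / (1 + 10^+1.99 + 10^+0.73)
   = 1 / (1 + 97.724 + 5.3703) = 1/104.09 = 0.009607
[CO3²⁻] = α₂ × DIC = 0.009607 × 4.10 = 0.0394 mmol/kg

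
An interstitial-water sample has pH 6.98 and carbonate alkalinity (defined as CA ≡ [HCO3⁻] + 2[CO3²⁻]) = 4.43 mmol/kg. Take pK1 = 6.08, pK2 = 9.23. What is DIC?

DIC = 4.96 mmol/kg

CA = [HCO3⁻] + 2[CO3²⁻] = (α₁ + 2α₂)·DIC
At pH 6.98: [H⁺]/K1 = 10^-0.90 = 0.12589, K2/[H⁺] = 10^-2.25 = 0.0056234
α₁ = 1/(1 + 0.12589 + 0.0056234) = 1/1.1315 = 0.8838; α₂ = α₁·K2/[H⁺] = 0.004970
α₁ + 2α₂ = 0.8937
DIC = CA / (α₁ + 2α₂) = 4.43 / 0.8937 = 4.96 mmol/kg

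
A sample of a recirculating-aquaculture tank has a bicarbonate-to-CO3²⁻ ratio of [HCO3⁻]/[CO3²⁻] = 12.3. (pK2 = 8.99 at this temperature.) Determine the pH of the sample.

pH = 7.90

From K2 = [H⁺][CO3²⁻]/[HCO3⁻]:  pH = pK2 − log₁₀([HCO3⁻]/[CO3²⁻])
log₁₀(12.3) = +1.090
pH = 8.99 − (+1.090) = 7.90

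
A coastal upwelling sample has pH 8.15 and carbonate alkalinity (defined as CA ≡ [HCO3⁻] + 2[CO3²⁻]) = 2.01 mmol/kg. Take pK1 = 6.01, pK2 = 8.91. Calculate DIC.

CA = [HCO3⁻] + 2[CO3²⁻] = (α₁ + 2α₂)·DIC
At pH 8.15: [H⁺]/K1 = 10^-2.14 = 0.0072444, K2/[H⁺] = 10^-0.76 = 0.17378
α₁ = 1/(1 + 0.0072444 + 0.17378) = 1/1.1810 = 0.8467; α₂ = α₁·K2/[H⁺] = 0.1471
α₁ + 2α₂ = 1.1410
DIC = CA / (α₁ + 2α₂) = 2.01 / 1.1410 = 1.76 mmol/kg

DIC = 1.76 mmol/kg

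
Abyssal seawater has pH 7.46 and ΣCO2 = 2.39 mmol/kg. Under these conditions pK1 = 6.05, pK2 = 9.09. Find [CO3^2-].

[CO3²⁻] = 0.0527 mmol/kg

α₂ = 1 / (1 + [H⁺]/K2 + [H⁺]²/(K1K2)) = 1 / (1 + 10^+1.63 + 10^+0.22)
   = 1 / (1 + 42.658 + 1.6596) = 1/45.318 = 0.02207
[CO3²⁻] = α₂ × DIC = 0.02207 × 2.39 = 0.0527 mmol/kg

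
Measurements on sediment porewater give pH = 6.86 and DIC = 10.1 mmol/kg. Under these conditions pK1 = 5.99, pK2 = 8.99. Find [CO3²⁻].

[CO3²⁻] = 0.0655 mmol/kg

α₂ = 1 / (1 + [H⁺]/K2 + [H⁺]²/(K1K2)) = 1 / (1 + 10^+2.13 + 10^+1.26)
   = 1 / (1 + 134.90 + 18.197) = 1/154.09 = 0.006490
[CO3²⁻] = α₂ × DIC = 0.006490 × 10.1 = 0.0655 mmol/kg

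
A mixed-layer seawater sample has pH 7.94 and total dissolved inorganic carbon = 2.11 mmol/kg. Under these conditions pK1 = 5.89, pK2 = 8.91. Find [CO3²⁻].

[CO3²⁻] = 0.203 mmol/kg

α₂ = 1 / (1 + [H⁺]/K2 + [H⁺]²/(K1K2)) = 1 / (1 + 10^+0.97 + 10^-1.08)
   = 1 / (1 + 9.3325 + 0.083176) = 1/10.416 = 0.09601
[CO3²⁻] = α₂ × DIC = 0.09601 × 2.11 = 0.203 mmol/kg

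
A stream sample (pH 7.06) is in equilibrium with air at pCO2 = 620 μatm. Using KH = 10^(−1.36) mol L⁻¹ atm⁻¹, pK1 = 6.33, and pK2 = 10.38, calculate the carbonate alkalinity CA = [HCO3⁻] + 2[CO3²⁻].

[CO2*] = KH · pCO2 = 10^(−1.36) × 620×10^-6 = 2.706×10^-5 mol/L
α₀ = 1/(1 + K1/[H⁺] + K1K2/[H⁺]²) = 1/(1 + 10^+0.73 + 10^-2.59) = 0.1569
DIC = [CO2*]/α₀ = 2.706×10^-5 / 0.1569 = 0.1725 mmol/L
CA = (α₁ + 2α₂)·DIC = (0.8427 + 2×0.0004033) × 0.1725 = 0.145 mmol/L

CA = 0.145 mmol/L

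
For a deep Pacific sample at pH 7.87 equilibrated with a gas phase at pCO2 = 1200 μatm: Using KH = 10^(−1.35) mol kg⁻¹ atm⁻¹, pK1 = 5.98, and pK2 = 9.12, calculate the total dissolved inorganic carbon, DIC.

DIC = 4.45 mmol/kg

[CO2*] = KH · pCO2 = 10^(−1.35) × 1200×10^-6 = 5.360×10^-5 mol/kg
α₀ = 1/(1 + K1/[H⁺] + K1K2/[H⁺]²) = 1/(1 + 10^+1.89 + 10^+0.64) = 0.01205
DIC = [CO2*]/α₀ = 5.360×10^-5 / 0.01205 = 4.45 mmol/kg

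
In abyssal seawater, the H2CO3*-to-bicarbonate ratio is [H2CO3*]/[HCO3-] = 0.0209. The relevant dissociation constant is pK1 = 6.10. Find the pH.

From K1 = [H⁺][HCO3-]/[H2CO3*]:  pH = pK1 − log₁₀([H2CO3*]/[HCO3-])
log₁₀(0.0209) = -1.680
pH = 6.10 − (-1.680) = 7.78

pH = 7.78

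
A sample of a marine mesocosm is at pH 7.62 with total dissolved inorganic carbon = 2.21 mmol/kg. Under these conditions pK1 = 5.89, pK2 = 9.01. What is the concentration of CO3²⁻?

α₂ = 1 / (1 + [H⁺]/K2 + [H⁺]²/(K1K2)) = 1 / (1 + 10^+1.39 + 10^-0.34)
   = 1 / (1 + 24.547 + 0.45709) = 1/26.004 = 0.03846
[CO3²⁻] = α₂ × DIC = 0.03846 × 2.21 = 0.0850 mmol/kg

[CO3²⁻] = 0.0850 mmol/kg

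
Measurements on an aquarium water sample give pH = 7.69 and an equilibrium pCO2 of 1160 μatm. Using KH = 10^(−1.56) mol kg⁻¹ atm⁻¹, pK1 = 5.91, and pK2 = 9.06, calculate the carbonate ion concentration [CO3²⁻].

[CO3²⁻] = 0.0821 mmol/kg

[CO2*] = KH · pCO2 = 10^(−1.56) × 1160×10^-6 = 3.195×10^-5 mol/kg
α₀ = 1/(1 + K1/[H⁺] + K1K2/[H⁺]²) = 1/(1 + 10^+1.78 + 10^+0.41) = 0.01567
DIC = [CO2*]/α₀ = 3.195×10^-5 / 0.01567 = 2.039 mmol/kg
[CO3²⁻] = α₂·DIC; α₂ = 0.04027, so [CO3²⁻] = 0.04027 × 2.039 = 0.0821 mmol/kg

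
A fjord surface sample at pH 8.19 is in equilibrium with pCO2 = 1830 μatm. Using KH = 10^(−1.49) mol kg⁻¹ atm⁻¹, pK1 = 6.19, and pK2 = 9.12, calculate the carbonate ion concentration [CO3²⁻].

[CO2*] = KH · pCO2 = 10^(−1.49) × 1830×10^-6 = 5.922×10^-5 mol/kg
α₀ = 1/(1 + K1/[H⁺] + K1K2/[H⁺]²) = 1/(1 + 10^+2.00 + 10^+1.07) = 0.008869
DIC = [CO2*]/α₀ = 5.922×10^-5 / 0.008869 = 6.677 mmol/kg
[CO3²⁻] = α₂·DIC; α₂ = 0.1042, so [CO3²⁻] = 0.1042 × 6.677 = 0.696 mmol/kg

[CO3²⁻] = 0.696 mmol/kg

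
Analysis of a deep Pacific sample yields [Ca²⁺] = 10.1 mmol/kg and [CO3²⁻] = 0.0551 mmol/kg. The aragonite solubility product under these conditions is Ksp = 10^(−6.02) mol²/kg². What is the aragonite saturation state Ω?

Ω = 0.583

Ksp = 10^(−6.02) = 9.550×10^-7
Ω = [Ca²⁺][CO3²⁻]/Ksp = (10.1×10^-3)(0.0551×10^-3) / 9.550×10^-7 = 0.583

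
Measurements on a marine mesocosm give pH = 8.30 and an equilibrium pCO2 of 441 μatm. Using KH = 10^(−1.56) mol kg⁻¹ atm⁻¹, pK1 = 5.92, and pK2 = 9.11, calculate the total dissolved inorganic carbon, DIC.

DIC = 3.38 mmol/kg

[CO2*] = KH · pCO2 = 10^(−1.56) × 441×10^-6 = 1.215×10^-5 mol/kg
α₀ = 1/(1 + K1/[H⁺] + K1K2/[H⁺]²) = 1/(1 + 10^+2.38 + 10^+1.57) = 0.003597
DIC = [CO2*]/α₀ = 1.215×10^-5 / 0.003597 = 3.38 mmol/kg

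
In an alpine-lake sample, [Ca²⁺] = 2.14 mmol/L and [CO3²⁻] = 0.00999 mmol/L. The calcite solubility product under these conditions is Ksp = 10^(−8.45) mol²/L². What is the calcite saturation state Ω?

Ksp = 10^(−8.45) = 3.548×10^-9
Ω = [Ca²⁺][CO3²⁻]/Ksp = (2.14×10^-3)(0.00999×10^-3) / 3.548×10^-9 = 6.03

Ω = 6.03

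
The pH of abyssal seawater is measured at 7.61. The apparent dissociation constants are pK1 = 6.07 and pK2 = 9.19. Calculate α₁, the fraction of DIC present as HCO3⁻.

α₁ = 0.948

α₁ = 1 / (1 + [H⁺]/K1 + K2/[H⁺]) = 1 / (1 + 10^-1.54 + 10^-1.58)
   = 1 / (1 + 0.028840 + 0.026303) = 1/1.0551 = 0.9477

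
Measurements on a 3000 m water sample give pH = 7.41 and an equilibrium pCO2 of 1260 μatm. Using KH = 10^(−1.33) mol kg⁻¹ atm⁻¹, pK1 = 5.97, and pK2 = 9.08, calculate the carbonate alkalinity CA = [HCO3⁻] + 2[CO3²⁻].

[CO2*] = KH · pCO2 = 10^(−1.33) × 1260×10^-6 = 5.893×10^-5 mol/kg
α₀ = 1/(1 + K1/[H⁺] + K1K2/[H⁺]²) = 1/(1 + 10^+1.44 + 10^-0.23) = 0.03433
DIC = [CO2*]/α₀ = 5.893×10^-5 / 0.03433 = 1.717 mmol/kg
CA = (α₁ + 2α₂)·DIC = (0.9455 + 2×0.02021) × 1.717 = 1.69 mmol/kg

CA = 1.69 mmol/kg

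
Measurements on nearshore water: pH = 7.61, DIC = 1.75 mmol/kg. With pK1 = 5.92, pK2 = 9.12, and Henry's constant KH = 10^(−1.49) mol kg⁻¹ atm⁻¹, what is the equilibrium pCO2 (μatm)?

α₀ = 1 / (1 + K1/[H⁺] + K1K2/[H⁺]²) = 1 / (1 + 10^+1.69 + 10^+0.18)
   = 1 / (1 + 48.978 + 1.5136) = 1/51.491 = 0.01942
[CO2*] = α₀ × DIC = 0.01942 × 1.75 = 0.03399 mmol/kg
pCO2 = [CO2*]/KH = 3.399×10^-5 / 3.236×10^-2 = 1050 μatm

pCO2 = 1050 μatm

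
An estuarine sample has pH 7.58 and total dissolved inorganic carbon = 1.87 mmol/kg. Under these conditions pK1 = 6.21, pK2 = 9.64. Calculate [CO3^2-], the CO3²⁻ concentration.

[CO3²⁻] = 15.5 μmol/kg

α₂ = 1 / (1 + [H⁺]/K2 + [H⁺]²/(K1K2)) = 1 / (1 + 10^+2.06 + 10^+0.69)
   = 1 / (1 + 114.82 + 4.8978) = 1/120.71 = 0.008284
[CO3²⁻] = α₂ × DIC = 0.008284 × 1.87 = 0.0155 mmol/kg = 15.5 μmol/kg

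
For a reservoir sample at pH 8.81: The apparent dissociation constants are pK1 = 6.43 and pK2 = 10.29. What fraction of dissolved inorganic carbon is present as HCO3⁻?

α₁ = 0.964

α₁ = 1 / (1 + [H⁺]/K1 + K2/[H⁺]) = 1 / (1 + 10^-2.38 + 10^-1.48)
   = 1 / (1 + 0.0041687 + 0.033113) = 1/1.0373 = 0.9641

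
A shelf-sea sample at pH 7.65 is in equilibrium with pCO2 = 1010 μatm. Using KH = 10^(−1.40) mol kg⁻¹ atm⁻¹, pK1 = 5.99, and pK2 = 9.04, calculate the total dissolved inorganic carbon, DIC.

DIC = 1.95 mmol/kg

[CO2*] = KH · pCO2 = 10^(−1.40) × 1010×10^-6 = 4.021×10^-5 mol/kg
α₀ = 1/(1 + K1/[H⁺] + K1K2/[H⁺]²) = 1/(1 + 10^+1.66 + 10^+0.27) = 0.02059
DIC = [CO2*]/α₀ = 4.021×10^-5 / 0.02059 = 1.95 mmol/kg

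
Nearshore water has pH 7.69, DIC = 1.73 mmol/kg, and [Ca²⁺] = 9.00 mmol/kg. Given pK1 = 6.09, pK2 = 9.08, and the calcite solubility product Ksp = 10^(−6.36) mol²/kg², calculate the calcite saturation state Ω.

Ω = 1.36

α₂ = 1 / (1 + [H⁺]/K2 + [H⁺]²/(K1K2)) = 1 / (1 + 10^+1.39 + 10^-0.21)
   = 1 / (1 + 24.547 + 0.61660) = 1/26.164 = 0.03822
[CO3²⁻] = α₂ × DIC = 0.03822 × 1.73 = 0.06612 mmol/kg
Ksp = 10^(−6.36) = 4.365×10^-7
Ω = [Ca²⁺][CO3²⁻]/Ksp = (9.00×10^-3)(6.612×10^-5) / 4.365×10^-7 = 1.36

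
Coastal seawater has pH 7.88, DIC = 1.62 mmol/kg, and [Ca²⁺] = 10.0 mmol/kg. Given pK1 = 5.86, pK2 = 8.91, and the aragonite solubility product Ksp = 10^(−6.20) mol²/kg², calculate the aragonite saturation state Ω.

Ω = 2.17

α₂ = 1 / (1 + [H⁺]/K2 + [H⁺]²/(K1K2)) = 1 / (1 + 10^+1.03 + 10^-0.99)
   = 1 / (1 + 10.715 + 0.10233) = 1/11.818 = 0.08462
[CO3²⁻] = α₂ × DIC = 0.08462 × 1.62 = 0.1371 mmol/kg
Ksp = 10^(−6.20) = 6.310×10^-7
Ω = [Ca²⁺][CO3²⁻]/Ksp = (10.0×10^-3)(1.371×10^-4) / 6.310×10^-7 = 2.17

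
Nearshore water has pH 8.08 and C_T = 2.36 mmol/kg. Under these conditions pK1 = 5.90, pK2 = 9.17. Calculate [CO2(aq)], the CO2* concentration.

α₀ = 1 / (1 + K1/[H⁺] + K1K2/[H⁺]²) = 1 / (1 + 10^+2.18 + 10^+1.09)
   = 1 / (1 + 151.36 + 12.303) = 1/164.66 = 0.006073
[CO2*] = α₀ × DIC = 0.006073 × 2.36 = 0.0143 mmol/kg = 14.3 μmol/kg

[CO2*] = 14.3 μmol/kg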